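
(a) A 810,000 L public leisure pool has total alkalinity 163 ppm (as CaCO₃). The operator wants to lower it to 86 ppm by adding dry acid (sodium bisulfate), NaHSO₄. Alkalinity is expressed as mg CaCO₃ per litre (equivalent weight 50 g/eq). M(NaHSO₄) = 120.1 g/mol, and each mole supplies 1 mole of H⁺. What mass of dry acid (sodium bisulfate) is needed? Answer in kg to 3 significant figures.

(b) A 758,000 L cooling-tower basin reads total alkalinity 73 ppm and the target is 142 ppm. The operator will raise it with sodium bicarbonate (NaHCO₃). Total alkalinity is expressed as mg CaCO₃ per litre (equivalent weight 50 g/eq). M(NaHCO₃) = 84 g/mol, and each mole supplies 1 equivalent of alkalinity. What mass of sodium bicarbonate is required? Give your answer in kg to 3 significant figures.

(a) Alkalinity to neutralize: (163 − 86) = 77 mg/L as CaCO₃ × 810,000 L = 62,370 g as CaCO₃.
(a) Equivalents of H⁺ required: 62,370 ÷ 50 g/eq = 1247 eq = 1247 mol NaHSO₄.
(a) Mass of NaHSO₄: 1247 × 120.1 = 149,800 g.

(b) Alkalinity to add: (142 − 73) = 69 mg/L as CaCO₃ × 758,000 L = 52,300 g as CaCO₃.
(b) Equivalents: 52,300 g ÷ 50 g/eq = 1046 eq.
(b) NaHCO₃ supplies 1 eq per mole → 1046 mol.
(b) Mass: 1046 mol × 84 g/mol = 87,870 g.

(a) 150 kg; (b) 87.9 kg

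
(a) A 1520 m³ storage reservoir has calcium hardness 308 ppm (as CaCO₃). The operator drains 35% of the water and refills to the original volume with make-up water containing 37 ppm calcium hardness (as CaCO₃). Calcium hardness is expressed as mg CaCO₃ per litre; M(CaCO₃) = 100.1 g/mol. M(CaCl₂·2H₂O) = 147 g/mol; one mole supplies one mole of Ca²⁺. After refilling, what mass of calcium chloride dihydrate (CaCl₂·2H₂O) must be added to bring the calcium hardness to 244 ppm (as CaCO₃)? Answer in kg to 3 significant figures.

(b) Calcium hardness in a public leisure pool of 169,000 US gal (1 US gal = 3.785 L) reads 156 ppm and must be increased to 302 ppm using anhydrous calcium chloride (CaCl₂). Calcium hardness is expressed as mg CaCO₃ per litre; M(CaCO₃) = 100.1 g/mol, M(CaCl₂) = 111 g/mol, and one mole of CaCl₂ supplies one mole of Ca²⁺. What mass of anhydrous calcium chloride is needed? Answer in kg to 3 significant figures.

(a) Volume: 1520 m³ = 1,520,000 L.
(a) After draining 35% and refilling: 308 × 0.65 + 37 × 0.35 = 213.15 ppm.
(a) Deficit to target: 244 − 213.15 = 30.85 mg/L.
(a) As CaCO₃: 30.85 mg/L × 1,520,000 L = 46,890 g; ÷ 100.1 = 468.5 mol Ca²⁺.
(a) Mass: 468.5 × 147 = 68,860 g.

(b) Volume: 169,000 US gal × 3.785 L/gal = 639,665 L.
(b) Hardness to add: (302 − 156) = 146 mg/L as CaCO₃ × 639,665 L = 93,390 g as CaCO₃.
(b) Moles of Ca²⁺ (1 mol Ca²⁺ ≡ 1 mol CaCO₃): 93,390 / 100.1 g/mol = 933 mol.
(b) Mass of CaCl₂: 933 × 111 = 103,600 g.

(a) 68.9 kg; (b) 104 kg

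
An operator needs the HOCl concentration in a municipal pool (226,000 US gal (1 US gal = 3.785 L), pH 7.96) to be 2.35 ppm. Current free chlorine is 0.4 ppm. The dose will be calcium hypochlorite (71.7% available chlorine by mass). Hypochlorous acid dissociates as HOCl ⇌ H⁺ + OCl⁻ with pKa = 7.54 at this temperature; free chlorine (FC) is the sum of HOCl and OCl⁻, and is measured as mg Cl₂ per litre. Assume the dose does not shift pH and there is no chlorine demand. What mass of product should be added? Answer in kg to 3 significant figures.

9.70 kg

Volume: 226,000 US gal × 3.785 L/gal = 855,410 L.
[OCl⁻]/[HOCl] = 10^(pH − pKa) = 10^(7.96 − 7.54) = 2.63; fraction as HOCl = 1/(1 + 2.63) = 0.2755.
Free chlorine required for 2.35 ppm HOCl: 2.35 / 0.2755 = 8.531 ppm.
FC to add: 8.531 − 0.4 = 8.131 mg/L as Cl₂.
Cl₂ equivalent: 8.131 mg/L × 855,410 L = 6955 g.
Product at 71.7% available Cl: 6955 / 0.717 = 9701 g.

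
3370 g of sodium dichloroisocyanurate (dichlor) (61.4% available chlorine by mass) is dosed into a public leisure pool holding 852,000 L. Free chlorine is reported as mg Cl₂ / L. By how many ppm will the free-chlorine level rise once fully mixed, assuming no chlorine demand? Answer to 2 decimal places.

2.43 ppm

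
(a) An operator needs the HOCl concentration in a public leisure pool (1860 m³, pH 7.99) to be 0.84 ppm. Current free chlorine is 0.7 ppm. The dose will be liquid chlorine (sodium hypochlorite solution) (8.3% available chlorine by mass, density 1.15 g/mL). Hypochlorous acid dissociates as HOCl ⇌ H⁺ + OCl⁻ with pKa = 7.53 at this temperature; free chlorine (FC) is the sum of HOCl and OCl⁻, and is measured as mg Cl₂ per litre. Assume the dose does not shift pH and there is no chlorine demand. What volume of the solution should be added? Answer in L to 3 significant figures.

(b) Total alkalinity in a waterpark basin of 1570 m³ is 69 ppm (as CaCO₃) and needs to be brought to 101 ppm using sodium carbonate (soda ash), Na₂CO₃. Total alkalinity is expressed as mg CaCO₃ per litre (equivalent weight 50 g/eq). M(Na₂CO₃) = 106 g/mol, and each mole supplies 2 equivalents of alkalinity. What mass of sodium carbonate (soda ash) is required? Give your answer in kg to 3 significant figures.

(a) 49.9 L; (b) 53.3 kg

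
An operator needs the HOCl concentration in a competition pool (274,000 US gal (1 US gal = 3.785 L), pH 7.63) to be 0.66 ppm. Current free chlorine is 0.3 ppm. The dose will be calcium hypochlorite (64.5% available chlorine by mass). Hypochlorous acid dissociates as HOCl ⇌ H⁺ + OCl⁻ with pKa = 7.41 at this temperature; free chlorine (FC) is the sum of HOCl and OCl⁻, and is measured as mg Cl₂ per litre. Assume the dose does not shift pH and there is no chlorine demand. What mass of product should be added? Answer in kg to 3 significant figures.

Volume: 274,000 US gal × 3.785 L/gal = 1,037,090 L.
[OCl⁻]/[HOCl] = 10^(pH − pKa) = 10^(7.63 − 7.41) = 1.66; fraction as HOCl = 1/(1 + 1.66) = 0.376.
Free chlorine required for 0.66 ppm HOCl: 0.66 / 0.376 = 1.755 ppm.
FC to add: 1.755 − 0.3 = 1.455 mg/L as Cl₂.
Cl₂ equivalent: 1.455 mg/L × 1,037,090 L = 1509 g.
Product at 64.5% available Cl: 1509 / 0.645 = 2340 g.

2.34 kg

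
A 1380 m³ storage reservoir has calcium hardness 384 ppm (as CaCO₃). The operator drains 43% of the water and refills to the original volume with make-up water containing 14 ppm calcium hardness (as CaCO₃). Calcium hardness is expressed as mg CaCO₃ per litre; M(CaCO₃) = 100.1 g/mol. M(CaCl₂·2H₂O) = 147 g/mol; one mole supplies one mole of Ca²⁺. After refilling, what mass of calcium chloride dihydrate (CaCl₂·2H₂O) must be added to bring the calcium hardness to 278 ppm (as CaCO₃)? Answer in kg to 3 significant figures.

Volume: 1380 m³ = 1,380,000 L.
After draining 43% and refilling: 384 × 0.57 + 14 × 0.43 = 224.9 ppm.
Deficit to target: 278 − 224.9 = 53.1 mg/L.
As CaCO₃: 53.1 mg/L × 1,380,000 L = 73,280 g; ÷ 100.1 = 732 mol Ca²⁺.
Mass: 732 × 147 = 107,600 g.

108 kg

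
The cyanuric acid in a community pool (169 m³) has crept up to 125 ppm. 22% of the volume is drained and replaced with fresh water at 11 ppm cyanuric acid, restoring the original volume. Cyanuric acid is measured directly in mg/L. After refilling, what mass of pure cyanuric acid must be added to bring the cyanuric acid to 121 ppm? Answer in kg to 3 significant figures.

Volume: 169 m³ = 169,000 L.
After draining 22% and refilling: 125 × 0.78 + 11 × 0.22 = 99.92 ppm.
Deficit to target: 121 − 99.92 = 21.08 mg/L.
Mass: 21.08 mg/L × 169,000 L = 3563 g cyanuric acid.

3.56 kg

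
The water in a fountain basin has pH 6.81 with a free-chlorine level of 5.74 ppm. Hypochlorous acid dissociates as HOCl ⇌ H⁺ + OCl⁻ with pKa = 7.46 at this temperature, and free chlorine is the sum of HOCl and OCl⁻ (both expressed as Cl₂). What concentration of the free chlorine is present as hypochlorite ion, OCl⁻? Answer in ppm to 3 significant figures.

[OCl⁻]/[HOCl] = 10^(pH − pKa) = 10^(6.81 − 7.46) = 10^-0.65 = 0.2239.
Fraction as HOCl = 1 / (1 + 0.2239) = 0.8171.
OCl⁻ = (1 − 0.8171) × 5.74 ppm = 1.05 ppm.

1.05 ppm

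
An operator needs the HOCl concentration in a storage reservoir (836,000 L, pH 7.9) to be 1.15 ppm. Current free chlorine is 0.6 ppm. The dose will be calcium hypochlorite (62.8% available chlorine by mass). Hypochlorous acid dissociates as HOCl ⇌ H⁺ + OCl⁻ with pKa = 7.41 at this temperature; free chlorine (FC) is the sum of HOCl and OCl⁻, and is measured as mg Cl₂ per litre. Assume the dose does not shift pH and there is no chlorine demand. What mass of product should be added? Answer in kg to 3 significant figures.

5.46 kg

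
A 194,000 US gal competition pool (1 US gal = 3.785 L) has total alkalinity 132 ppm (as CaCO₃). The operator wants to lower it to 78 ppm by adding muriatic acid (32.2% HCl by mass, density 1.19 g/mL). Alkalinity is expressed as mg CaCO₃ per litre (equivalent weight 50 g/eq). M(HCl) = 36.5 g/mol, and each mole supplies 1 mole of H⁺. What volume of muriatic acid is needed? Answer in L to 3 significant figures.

Volume: 194,000 US gal × 3.785 L/gal = 734,290 L.
Alkalinity to neutralize: (132 − 78) = 54 mg/L as CaCO₃ × 734,290 L = 39,650 g as CaCO₃.
Equivalents of H⁺ required: 39,650 ÷ 50 g/eq = 793 eq = 793 mol HCl.
Mass of HCl: 793 × 36.5 = 28,950 g.
Mass of 32.2% solution: 28,950 / 0.322 = 89,890 g.
Volume: 89,890 g ÷ 1.19 g/mL = 75,540 mL.

75.5 L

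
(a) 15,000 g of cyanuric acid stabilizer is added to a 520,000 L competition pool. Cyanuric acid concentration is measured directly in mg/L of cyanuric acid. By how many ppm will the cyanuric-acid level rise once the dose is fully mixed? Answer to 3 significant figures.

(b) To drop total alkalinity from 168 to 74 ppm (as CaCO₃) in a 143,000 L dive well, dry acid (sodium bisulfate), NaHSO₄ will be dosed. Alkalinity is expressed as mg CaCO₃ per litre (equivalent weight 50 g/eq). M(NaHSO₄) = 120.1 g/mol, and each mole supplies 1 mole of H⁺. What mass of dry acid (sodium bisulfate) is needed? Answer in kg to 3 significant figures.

(a) Rise: 15,000 g / 520,000 L × 1000 = 28.85 mg/L.

(b) Alkalinity to neutralize: (168 − 74) = 94 mg/L as CaCO₃ × 143,000 L = 13,440 g as CaCO₃.
(b) Equivalents of H⁺ required: 13,440 ÷ 50 g/eq = 268.8 eq = 268.8 mol NaHSO₄.
(b) Mass of NaHSO₄: 268.8 × 120.1 = 32,290 g.

(a) 28.8 ppm; (b) 32.3 kg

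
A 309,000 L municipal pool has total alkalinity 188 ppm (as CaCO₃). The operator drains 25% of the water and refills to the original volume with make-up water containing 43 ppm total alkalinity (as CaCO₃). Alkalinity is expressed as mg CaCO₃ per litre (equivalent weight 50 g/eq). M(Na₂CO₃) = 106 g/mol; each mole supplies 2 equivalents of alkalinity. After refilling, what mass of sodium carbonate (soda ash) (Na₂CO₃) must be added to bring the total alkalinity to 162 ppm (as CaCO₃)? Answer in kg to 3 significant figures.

3.36 kg

After draining 25% and refilling: 188 × 0.75 + 43 × 0.25 = 151.75 ppm.
Deficit to target: 162 − 151.75 = 10.25 mg/L.
As CaCO₃: 10.25 mg/L × 309,000 L = 3167 g; ÷ 50 g/eq ÷ 2 = 31.67 mol Na₂CO₃.
Mass: 31.67 × 106 = 3357 g.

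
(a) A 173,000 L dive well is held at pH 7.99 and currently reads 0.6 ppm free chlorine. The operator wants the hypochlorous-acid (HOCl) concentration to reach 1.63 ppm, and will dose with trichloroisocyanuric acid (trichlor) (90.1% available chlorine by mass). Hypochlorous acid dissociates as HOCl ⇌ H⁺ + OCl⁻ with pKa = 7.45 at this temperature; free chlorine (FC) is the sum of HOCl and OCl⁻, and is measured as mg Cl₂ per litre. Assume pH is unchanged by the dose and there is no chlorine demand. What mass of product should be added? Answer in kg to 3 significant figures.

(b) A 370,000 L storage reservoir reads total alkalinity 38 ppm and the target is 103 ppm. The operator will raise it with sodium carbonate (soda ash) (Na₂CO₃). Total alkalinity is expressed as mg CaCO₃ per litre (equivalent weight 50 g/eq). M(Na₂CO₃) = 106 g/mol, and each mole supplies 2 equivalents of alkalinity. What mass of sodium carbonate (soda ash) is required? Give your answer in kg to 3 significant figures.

(a) [OCl⁻]/[HOCl] = 10^(pH − pKa) = 10^(7.99 − 7.45) = 3.467; fraction as HOCl = 1/(1 + 3.467) = 0.2238.
(a) Free chlorine required for 1.63 ppm HOCl: 1.63 / 0.2238 = 7.282 ppm.
(a) FC to add: 7.282 − 0.6 = 6.682 mg/L as Cl₂.
(a) Cl₂ equivalent: 6.682 mg/L × 173,000 L = 1156 g.
(a) Product at 90.1% available Cl: 1156 / 0.901 = 1283 g.

(b) Alkalinity to add: (103 − 38) = 65 mg/L as CaCO₃ × 370,000 L = 24,050 g as CaCO₃.
(b) Equivalents: 24,050 g ÷ 50 g/eq = 481 eq.
(b) Each mole of Na₂CO₃ supplies 2 eq, so 481 / 2 = 240.5 mol.
(b) Mass: 240.5 mol × 106 g/mol = 25,490 g.

(a) 1.28 kg; (b) 25.5 kg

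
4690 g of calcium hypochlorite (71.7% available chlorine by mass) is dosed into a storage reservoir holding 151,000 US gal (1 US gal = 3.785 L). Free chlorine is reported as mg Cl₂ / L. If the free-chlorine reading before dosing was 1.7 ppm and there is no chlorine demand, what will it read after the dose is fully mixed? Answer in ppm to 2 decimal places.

Volume: 151,000 US gal × 3.785 L/gal = 571,535 L.
Available chlorine delivered: 4690 g × 0.717 = 3363 g as Cl₂.
Concentration rise: 3363 g / 571,535 L = 5.884 mg/L = 5.88 ppm.
Final FC: 1.7 + 5.88 = 7.58 ppm.

7.58 ppm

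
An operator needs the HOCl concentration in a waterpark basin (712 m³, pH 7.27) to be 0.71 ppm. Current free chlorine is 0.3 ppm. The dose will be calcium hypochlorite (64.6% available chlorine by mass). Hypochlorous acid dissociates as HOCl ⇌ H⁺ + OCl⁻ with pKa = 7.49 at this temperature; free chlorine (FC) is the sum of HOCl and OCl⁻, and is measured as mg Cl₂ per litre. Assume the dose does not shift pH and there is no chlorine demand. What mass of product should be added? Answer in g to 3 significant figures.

Volume: 712 m³ = 712,000 L.
[OCl⁻]/[HOCl] = 10^(pH − pKa) = 10^(7.27 − 7.49) = 0.6026; fraction as HOCl = 1/(1 + 0.6026) = 0.624.
Free chlorine required for 0.71 ppm HOCl: 0.71 / 0.624 = 1.138 ppm.
FC to add: 1.138 − 0.3 = 0.8378 mg/L as Cl₂.
Cl₂ equivalent: 0.8378 mg/L × 712,000 L = 596.5 g.
Product at 64.6% available Cl: 596.5 / 0.646 = 923.4 g.

923 g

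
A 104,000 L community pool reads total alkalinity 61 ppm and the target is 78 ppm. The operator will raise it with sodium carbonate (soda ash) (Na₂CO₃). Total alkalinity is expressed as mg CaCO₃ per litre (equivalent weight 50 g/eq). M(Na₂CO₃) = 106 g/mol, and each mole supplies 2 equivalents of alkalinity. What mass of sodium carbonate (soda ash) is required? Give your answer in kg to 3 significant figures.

1.87 kg

Alkalinity to add: (78 − 61) = 17 mg/L as CaCO₃ × 104,000 L = 1768 g as CaCO₃.
Equivalents: 1768 g ÷ 50 g/eq = 35.36 eq.
Each mole of Na₂CO₃ supplies 2 eq, so 35.36 / 2 = 17.68 mol.
Mass: 17.68 mol × 106 g/mol = 1874 g.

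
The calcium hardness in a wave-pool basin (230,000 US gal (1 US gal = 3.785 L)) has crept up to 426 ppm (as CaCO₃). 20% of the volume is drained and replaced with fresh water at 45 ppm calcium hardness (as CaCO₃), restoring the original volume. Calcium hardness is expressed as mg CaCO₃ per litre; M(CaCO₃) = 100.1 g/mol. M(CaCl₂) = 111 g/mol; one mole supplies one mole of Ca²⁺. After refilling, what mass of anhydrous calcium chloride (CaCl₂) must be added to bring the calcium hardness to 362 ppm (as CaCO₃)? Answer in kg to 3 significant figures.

11.8 kg

Volume: 230,000 US gal × 3.785 L/gal = 870,550 L.
After draining 20% and refilling: 426 × 0.80 + 45 × 0.20 = 349.8 ppm.
Deficit to target: 362 − 349.8 = 12.2 mg/L.
As CaCO₃: 12.2 mg/L × 870,550 L = 10,620 g; ÷ 100.1 = 106.1 mol Ca²⁺.
Mass: 106.1 × 111 = 11,780 g.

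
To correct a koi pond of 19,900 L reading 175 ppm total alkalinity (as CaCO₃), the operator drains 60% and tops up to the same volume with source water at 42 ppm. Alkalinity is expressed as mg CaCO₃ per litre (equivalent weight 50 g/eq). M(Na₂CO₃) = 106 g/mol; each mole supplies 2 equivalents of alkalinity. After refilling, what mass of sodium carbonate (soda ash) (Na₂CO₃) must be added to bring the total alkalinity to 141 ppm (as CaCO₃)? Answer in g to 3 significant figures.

After draining 60% and refilling: 175 × 0.40 + 42 × 0.60 = 95.2 ppm.
Deficit to target: 141 − 95.2 = 45.8 mg/L.
As CaCO₃: 45.8 mg/L × 19,900 L = 911.4 g; ÷ 50 g/eq ÷ 2 = 9.114 mol Na₂CO₃.
Mass: 9.114 × 106 = 966.1 g.

966 g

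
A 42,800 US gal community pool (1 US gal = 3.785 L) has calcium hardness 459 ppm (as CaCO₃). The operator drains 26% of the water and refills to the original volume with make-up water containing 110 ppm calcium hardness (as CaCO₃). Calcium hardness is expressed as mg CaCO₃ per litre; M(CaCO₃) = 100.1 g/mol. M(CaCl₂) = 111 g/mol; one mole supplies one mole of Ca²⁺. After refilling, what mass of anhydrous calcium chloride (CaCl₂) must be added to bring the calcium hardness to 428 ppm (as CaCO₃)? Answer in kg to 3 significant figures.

Volume: 42,800 US gal × 3.785 L/gal = 161,998 L.
After draining 26% and refilling: 459 × 0.74 + 110 × 0.26 = 368.26 ppm.
Deficit to target: 428 − 368.26 = 59.74 mg/L.
As CaCO₃: 59.74 mg/L × 161,998 L = 9678 g; ÷ 100.1 = 96.68 mol Ca²⁺.
Mass: 96.68 × 111 = 10,730 g.

10.7 kg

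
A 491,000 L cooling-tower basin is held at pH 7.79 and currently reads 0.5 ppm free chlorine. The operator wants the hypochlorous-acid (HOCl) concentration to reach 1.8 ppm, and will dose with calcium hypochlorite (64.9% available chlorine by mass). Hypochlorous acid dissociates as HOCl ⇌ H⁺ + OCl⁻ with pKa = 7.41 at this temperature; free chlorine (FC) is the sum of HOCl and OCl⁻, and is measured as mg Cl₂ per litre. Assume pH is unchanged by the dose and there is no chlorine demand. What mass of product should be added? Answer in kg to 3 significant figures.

4.25 kg

[OCl⁻]/[HOCl] = 10^(pH − pKa) = 10^(7.79 − 7.41) = 2.399; fraction as HOCl = 1/(1 + 2.399) = 0.2942.
Free chlorine required for 1.8 ppm HOCl: 1.8 / 0.2942 = 6.118 ppm.
FC to add: 6.118 − 0.5 = 5.618 mg/L as Cl₂.
Cl₂ equivalent: 5.618 mg/L × 491,000 L = 2758 g.
Product at 64.9% available Cl: 2758 / 0.649 = 4250 g.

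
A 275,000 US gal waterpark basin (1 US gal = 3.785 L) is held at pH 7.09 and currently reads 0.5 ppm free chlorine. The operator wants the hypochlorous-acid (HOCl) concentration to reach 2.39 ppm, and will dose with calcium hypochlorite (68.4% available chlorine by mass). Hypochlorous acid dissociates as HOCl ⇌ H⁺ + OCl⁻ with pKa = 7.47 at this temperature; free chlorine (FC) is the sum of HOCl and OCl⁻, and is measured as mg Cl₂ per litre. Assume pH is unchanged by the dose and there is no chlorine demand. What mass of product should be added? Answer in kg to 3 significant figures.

4.39 kg

Volume: 275,000 US gal × 3.785 L/gal = 1,040,875 L.
[OCl⁻]/[HOCl] = 10^(pH − pKa) = 10^(7.09 − 7.47) = 0.4169; fraction as HOCl = 1/(1 + 0.4169) = 0.7058.
Free chlorine required for 2.39 ppm HOCl: 2.39 / 0.7058 = 3.386 ppm.
FC to add: 3.386 − 0.5 = 2.886 mg/L as Cl₂.
Cl₂ equivalent: 2.886 mg/L × 1,040,875 L = 3004 g.
Product at 68.4% available Cl: 3004 / 0.684 = 4392 g.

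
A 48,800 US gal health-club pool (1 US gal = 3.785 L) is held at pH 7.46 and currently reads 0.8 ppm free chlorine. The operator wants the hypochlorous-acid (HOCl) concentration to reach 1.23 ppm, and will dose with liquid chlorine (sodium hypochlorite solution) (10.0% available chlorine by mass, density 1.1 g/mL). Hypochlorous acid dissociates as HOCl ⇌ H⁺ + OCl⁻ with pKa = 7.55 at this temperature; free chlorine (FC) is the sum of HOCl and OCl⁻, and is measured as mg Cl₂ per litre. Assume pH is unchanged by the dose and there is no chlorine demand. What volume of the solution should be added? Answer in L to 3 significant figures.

Volume: 48,800 US gal × 3.785 L/gal = 184,708 L.
[OCl⁻]/[HOCl] = 10^(pH − pKa) = 10^(7.46 − 7.55) = 0.8128; fraction as HOCl = 1/(1 + 0.8128) = 0.5516.
Free chlorine required for 1.23 ppm HOCl: 1.23 / 0.5516 = 2.23 ppm.
FC to add: 2.23 − 0.8 = 1.43 mg/L as Cl₂.
Cl₂ equivalent: 1.43 mg/L × 184,708 L = 264.1 g.
Product at 10.0% available Cl: 264.1 / 0.1 = 2641 g.
Volume: 2641 g ÷ 1.1 g/mL = 2401 mL.

2.40 L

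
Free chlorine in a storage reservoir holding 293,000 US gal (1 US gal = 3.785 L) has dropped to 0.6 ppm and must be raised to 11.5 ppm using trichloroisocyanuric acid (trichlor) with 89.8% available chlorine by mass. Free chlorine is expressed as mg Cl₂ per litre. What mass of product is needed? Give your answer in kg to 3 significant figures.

13.5 kg

Volume: 293,000 US gal × 3.785 L/gal = 1,109,005 L.
Chlorine deficit: 11.5 − 0.6 = 10.9 ppm = 10.9 mg/L as Cl₂.
Cl₂ equivalent needed: 10.9 mg/L × 1,109,005 L = 12,090,000 mg = 12,090 g.
Product at 89.8% available chlorine: 12,090 / 0.898 = 13,460 g.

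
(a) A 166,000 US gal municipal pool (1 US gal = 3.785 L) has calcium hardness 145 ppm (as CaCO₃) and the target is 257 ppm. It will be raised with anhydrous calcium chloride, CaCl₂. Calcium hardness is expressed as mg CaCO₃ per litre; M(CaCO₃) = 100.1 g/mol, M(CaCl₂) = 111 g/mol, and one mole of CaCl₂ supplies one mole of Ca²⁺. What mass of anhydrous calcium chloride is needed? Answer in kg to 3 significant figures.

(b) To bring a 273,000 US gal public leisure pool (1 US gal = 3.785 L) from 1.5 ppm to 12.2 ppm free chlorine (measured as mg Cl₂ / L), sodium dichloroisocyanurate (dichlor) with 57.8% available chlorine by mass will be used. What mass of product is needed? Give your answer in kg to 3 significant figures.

(a) 78.0 kg; (b) 19.1 kg

(a) Volume: 166,000 US gal × 3.785 L/gal = 628,310 L.
(a) Hardness to add: (257 − 145) = 112 mg/L as CaCO₃ × 628,310 L = 70,370 g as CaCO₃.
(a) Moles of Ca²⁺ (1 mol Ca²⁺ ≡ 1 mol CaCO₃): 70,370 / 100.1 g/mol = 703 mol.
(a) Mass of CaCl₂: 703 × 111 = 78,030 g.

(b) Volume: 273,000 US gal × 3.785 L/gal = 1,033,305 L.
(b) Chlorine deficit: 12.2 − 1.5 = 10.7 ppm = 10.7 mg/L as Cl₂.
(b) Cl₂ equivalent needed: 10.7 mg/L × 1,033,305 L = 11,060,000 mg = 11,060 g.
(b) Product at 57.8% available chlorine: 11,060 / 0.578 = 19,130 g.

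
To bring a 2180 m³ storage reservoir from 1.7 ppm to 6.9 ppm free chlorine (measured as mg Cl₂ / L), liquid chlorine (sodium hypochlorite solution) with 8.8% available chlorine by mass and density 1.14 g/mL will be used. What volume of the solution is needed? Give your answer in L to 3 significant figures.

113 L

Volume: 2180 m³ = 2,180,000 L.
Chlorine deficit: 6.9 − 1.7 = 5.2 ppm = 5.2 mg/L as Cl₂.
Cl₂ equivalent needed: 5.2 mg/L × 2,180,000 L = 11,340,000 mg = 11,340 g.
Product at 8.8% available chlorine: 11,340 / 0.088 = 128,800 g.
Volume at density 1.14 g/mL: 128,800 g ÷ 1.14 g/mL = 113,000 mL.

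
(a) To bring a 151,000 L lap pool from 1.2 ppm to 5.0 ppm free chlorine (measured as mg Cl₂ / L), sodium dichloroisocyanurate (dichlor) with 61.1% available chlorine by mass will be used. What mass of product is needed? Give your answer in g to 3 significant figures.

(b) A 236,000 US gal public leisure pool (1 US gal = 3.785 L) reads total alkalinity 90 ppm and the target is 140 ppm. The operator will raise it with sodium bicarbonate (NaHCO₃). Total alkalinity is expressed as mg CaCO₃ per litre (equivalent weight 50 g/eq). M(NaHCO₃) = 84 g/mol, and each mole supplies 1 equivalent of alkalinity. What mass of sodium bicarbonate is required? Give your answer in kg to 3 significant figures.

(a) 939 g; (b) 75.0 kg

(a) Chlorine deficit: 5.0 − 1.2 = 3.8 ppm = 3.8 mg/L as Cl₂.
(a) Cl₂ equivalent needed: 3.8 mg/L × 151,000 L = 573,800 mg = 573.8 g.
(a) Product at 61.1% available chlorine: 573.8 / 0.611 = 939.1 g.

(b) Volume: 236,000 US gal × 3.785 L/gal = 893,260 L.
(b) Alkalinity to add: (140 − 90) = 50 mg/L as CaCO₃ × 893,260 L = 44,660 g as CaCO₃.
(b) Equivalents: 44,660 g ÷ 50 g/eq = 893.3 eq.
(b) NaHCO₃ supplies 1 eq per mole → 893.3 mol.
(b) Mass: 893.3 mol × 84 g/mol = 75,030 g.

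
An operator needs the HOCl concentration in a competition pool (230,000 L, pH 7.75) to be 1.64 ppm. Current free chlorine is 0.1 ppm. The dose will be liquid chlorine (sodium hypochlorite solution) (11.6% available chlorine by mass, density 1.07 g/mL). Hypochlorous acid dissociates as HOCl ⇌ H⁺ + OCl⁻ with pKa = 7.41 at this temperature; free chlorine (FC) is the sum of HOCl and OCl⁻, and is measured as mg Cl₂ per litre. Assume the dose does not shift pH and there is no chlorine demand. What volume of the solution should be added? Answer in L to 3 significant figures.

[OCl⁻]/[HOCl] = 10^(pH − pKa) = 10^(7.75 − 7.41) = 2.188; fraction as HOCl = 1/(1 + 2.188) = 0.3137.
Free chlorine required for 1.64 ppm HOCl: 1.64 / 0.3137 = 5.228 ppm.
FC to add: 5.228 − 0.1 = 5.128 mg/L as Cl₂.
Cl₂ equivalent: 5.128 mg/L × 230,000 L = 1179 g.
Product at 11.6% available Cl: 1179 / 0.116 = 10,170 g.
Volume: 10,170 g ÷ 1.07 g/mL = 9502 mL.

9.50 L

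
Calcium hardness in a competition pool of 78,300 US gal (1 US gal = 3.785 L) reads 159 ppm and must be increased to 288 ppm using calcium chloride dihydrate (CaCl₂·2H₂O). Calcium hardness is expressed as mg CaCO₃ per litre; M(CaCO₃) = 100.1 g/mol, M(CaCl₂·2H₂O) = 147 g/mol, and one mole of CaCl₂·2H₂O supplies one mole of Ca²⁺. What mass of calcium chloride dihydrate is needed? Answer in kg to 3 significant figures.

Volume: 78,300 US gal × 3.785 L/gal = 296,366 L.
Hardness to add: (288 − 159) = 129 mg/L as CaCO₃ × 296,366 L = 38,230 g as CaCO₃.
Moles of Ca²⁺ (1 mol Ca²⁺ ≡ 1 mol CaCO₃): 38,230 / 100.1 g/mol = 381.9 mol.
Mass of CaCl₂·2H₂O: 381.9 × 147 = 56,140 g.

56.1 kg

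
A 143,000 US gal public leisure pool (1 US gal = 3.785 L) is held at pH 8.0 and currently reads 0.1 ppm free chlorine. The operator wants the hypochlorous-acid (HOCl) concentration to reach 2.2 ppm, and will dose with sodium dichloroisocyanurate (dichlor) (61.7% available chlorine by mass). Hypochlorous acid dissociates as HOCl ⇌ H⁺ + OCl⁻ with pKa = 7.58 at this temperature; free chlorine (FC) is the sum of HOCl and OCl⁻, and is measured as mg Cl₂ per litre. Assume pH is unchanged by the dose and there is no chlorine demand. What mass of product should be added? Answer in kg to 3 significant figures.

6.92 kg

Volume: 143,000 US gal × 3.785 L/gal = 541,255 L.
[OCl⁻]/[HOCl] = 10^(pH − pKa) = 10^(8.0 − 7.58) = 2.63; fraction as HOCl = 1/(1 + 2.63) = 0.2755.
Free chlorine required for 2.2 ppm HOCl: 2.2 / 0.2755 = 7.987 ppm.
FC to add: 7.987 − 0.1 = 7.887 mg/L as Cl₂.
Cl₂ equivalent: 7.887 mg/L × 541,255 L = 4269 g.
Product at 61.7% available Cl: 4269 / 0.617 = 6918 g.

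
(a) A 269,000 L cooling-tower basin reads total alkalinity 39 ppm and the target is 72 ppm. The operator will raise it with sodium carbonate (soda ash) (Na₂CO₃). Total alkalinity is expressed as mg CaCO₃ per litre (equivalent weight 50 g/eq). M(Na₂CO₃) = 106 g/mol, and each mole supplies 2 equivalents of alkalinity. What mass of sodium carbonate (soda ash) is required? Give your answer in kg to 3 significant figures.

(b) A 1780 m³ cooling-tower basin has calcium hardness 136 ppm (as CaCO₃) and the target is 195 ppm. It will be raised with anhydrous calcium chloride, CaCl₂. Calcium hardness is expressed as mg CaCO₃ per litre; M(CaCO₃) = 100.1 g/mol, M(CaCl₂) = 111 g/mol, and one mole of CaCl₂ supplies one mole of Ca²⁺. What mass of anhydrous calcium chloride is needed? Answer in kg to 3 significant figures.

(a) Alkalinity to add: (72 − 39) = 33 mg/L as CaCO₃ × 269,000 L = 8877 g as CaCO₃.
(a) Equivalents: 8877 g ÷ 50 g/eq = 177.5 eq.
(a) Each mole of Na₂CO₃ supplies 2 eq, so 177.5 / 2 = 88.77 mol.
(a) Mass: 88.77 mol × 106 g/mol = 9410 g.

(b) Volume: 1780 m³ = 1,780,000 L.
(b) Hardness to add: (195 − 136) = 59 mg/L as CaCO₃ × 1,780,000 L = 105,000 g as CaCO₃.
(b) Moles of Ca²⁺ (1 mol Ca²⁺ ≡ 1 mol CaCO₃): 105,000 / 100.1 g/mol = 1049 mol.
(b) Mass of CaCl₂: 1049 × 111 = 116,500 g.

(a) 9.41 kg; (b) 116 kg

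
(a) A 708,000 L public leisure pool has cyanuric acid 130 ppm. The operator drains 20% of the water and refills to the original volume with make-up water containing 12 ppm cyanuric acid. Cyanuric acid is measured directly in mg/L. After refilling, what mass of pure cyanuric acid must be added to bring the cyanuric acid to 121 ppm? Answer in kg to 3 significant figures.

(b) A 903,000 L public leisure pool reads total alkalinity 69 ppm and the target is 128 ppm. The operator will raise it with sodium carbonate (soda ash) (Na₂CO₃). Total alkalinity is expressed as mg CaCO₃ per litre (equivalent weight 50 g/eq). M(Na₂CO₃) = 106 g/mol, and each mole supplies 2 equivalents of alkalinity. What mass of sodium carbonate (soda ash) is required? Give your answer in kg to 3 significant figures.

(a) 10.3 kg; (b) 56.5 kg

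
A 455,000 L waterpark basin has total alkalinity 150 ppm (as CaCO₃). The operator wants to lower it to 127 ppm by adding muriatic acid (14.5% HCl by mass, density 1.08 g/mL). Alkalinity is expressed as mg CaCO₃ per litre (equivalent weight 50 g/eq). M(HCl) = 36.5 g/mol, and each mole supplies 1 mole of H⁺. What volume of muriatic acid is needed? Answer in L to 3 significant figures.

48.8 L

Alkalinity to neutralize: (150 − 127) = 23 mg/L as CaCO₃ × 455,000 L = 10,460 g as CaCO₃.
Equivalents of H⁺ required: 10,460 ÷ 50 g/eq = 209.3 eq = 209.3 mol HCl.
Mass of HCl: 209.3 × 36.5 = 7639 g.
Mass of 14.5% solution: 7639 / 0.145 = 52,690 g.
Volume: 52,690 g ÷ 1.08 g/mL = 48,780 mL.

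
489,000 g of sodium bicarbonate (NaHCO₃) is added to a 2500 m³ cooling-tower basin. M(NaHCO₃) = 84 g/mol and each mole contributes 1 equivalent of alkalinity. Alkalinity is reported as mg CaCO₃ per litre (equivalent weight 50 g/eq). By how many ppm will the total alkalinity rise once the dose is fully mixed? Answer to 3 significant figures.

116 ppm

Volume: 2500 m³ = 2,500,000 L.
Moles of NaHCO₃: 489,000 g ÷ 84 g/mol = 5821 mol → 5821 eq of alkalinity.
As CaCO₃: 5821 eq × 50 g/eq = 291,100 g.
Rise: 291,100 g / 2,500,000 L × 1000 = 116.4 mg/L.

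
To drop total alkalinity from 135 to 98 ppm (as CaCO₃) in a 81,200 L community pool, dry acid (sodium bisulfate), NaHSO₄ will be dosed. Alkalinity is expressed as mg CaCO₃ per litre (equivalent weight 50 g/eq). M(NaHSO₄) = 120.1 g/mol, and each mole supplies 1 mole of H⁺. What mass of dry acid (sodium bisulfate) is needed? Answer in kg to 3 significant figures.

Alkalinity to neutralize: (135 − 98) = 37 mg/L as CaCO₃ × 81,200 L = 3004 g as CaCO₃.
Equivalents of H⁺ required: 3004 ÷ 50 g/eq = 60.09 eq = 60.09 mol NaHSO₄.
Mass of NaHSO₄: 60.09 × 120.1 = 7217 g.

7.22 kg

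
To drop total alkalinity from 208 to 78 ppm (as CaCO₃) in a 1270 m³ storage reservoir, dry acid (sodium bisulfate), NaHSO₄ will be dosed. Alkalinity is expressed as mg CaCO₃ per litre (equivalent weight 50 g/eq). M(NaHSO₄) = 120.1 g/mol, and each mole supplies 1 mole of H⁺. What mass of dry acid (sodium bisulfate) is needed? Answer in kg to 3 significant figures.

Volume: 1270 m³ = 1,270,000 L.
Alkalinity to neutralize: (208 − 78) = 130 mg/L as CaCO₃ × 1,270,000 L = 165,100 g as CaCO₃.
Equivalents of H⁺ required: 165,100 ÷ 50 g/eq = 3302 eq = 3302 mol NaHSO₄.
Mass of NaHSO₄: 3302 × 120.1 = 396,600 g.

397 kg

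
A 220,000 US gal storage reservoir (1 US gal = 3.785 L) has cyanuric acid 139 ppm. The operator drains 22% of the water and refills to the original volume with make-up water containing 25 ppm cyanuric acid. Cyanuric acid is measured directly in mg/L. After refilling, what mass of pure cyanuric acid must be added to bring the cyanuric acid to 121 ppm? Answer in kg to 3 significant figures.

Volume: 220,000 US gal × 3.785 L/gal = 832,700 L.
After draining 22% and refilling: 139 × 0.78 + 25 × 0.22 = 113.92 ppm.
Deficit to target: 121 − 113.92 = 7.08 mg/L.
Mass: 7.08 mg/L × 832,700 L = 5896 g cyanuric acid.

5.90 kg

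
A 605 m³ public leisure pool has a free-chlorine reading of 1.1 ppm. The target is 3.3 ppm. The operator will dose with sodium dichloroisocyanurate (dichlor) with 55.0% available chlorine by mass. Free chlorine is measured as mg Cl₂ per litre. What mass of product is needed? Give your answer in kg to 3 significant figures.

2.42 kg

Volume: 605 m³ = 605,000 L.
Chlorine deficit: 3.3 − 1.1 = 2.2 ppm = 2.2 mg/L as Cl₂.
Cl₂ equivalent needed: 2.2 mg/L × 605,000 L = 1,331,000 mg = 1331 g.
Product at 55.0% available chlorine: 1331 / 0.55 = 2420 g.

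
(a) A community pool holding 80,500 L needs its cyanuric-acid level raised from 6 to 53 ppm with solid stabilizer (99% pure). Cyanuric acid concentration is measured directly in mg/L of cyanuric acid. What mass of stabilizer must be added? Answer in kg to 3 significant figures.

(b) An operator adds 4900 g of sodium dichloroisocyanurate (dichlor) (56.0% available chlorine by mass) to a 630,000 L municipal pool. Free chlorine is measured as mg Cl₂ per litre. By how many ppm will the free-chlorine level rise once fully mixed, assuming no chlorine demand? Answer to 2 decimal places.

(a) 3.82 kg; (b) 4.36 ppm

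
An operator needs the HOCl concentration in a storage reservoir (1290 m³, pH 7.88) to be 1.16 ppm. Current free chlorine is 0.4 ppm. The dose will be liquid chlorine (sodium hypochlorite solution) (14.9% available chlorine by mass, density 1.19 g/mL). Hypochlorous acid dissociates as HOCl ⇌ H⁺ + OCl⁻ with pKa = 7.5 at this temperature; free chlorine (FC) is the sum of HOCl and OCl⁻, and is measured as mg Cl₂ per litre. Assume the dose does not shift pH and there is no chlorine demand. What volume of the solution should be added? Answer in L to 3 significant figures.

Volume: 1290 m³ = 1,290,000 L.
[OCl⁻]/[HOCl] = 10^(pH − pKa) = 10^(7.88 − 7.5) = 2.399; fraction as HOCl = 1/(1 + 2.399) = 0.2942.
Free chlorine required for 1.16 ppm HOCl: 1.16 / 0.2942 = 3.943 ppm.
FC to add: 3.943 − 0.4 = 3.543 mg/L as Cl₂.
Cl₂ equivalent: 3.543 mg/L × 1,290,000 L = 4570 g.
Product at 14.9% available Cl: 4570 / 0.149 = 30,670 g.
Volume: 30,670 g ÷ 1.19 g/mL = 25,770 mL.

25.8 L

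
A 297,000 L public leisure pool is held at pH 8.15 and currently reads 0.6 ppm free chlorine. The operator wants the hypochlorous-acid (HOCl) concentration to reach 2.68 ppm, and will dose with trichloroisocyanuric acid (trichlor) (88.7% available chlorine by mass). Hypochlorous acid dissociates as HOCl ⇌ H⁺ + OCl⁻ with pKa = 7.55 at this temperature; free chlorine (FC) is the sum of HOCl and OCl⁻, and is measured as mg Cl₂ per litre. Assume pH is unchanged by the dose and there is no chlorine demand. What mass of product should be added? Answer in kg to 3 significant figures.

[OCl⁻]/[HOCl] = 10^(pH − pKa) = 10^(8.15 − 7.55) = 3.981; fraction as HOCl = 1/(1 + 3.981) = 0.2008.
Free chlorine required for 2.68 ppm HOCl: 2.68 / 0.2008 = 13.35 ppm.
FC to add: 13.35 − 0.6 = 12.75 mg/L as Cl₂.
Cl₂ equivalent: 12.75 mg/L × 297,000 L = 3787 g.
Product at 88.7% available Cl: 3787 / 0.887 = 4269 g.

4.27 kg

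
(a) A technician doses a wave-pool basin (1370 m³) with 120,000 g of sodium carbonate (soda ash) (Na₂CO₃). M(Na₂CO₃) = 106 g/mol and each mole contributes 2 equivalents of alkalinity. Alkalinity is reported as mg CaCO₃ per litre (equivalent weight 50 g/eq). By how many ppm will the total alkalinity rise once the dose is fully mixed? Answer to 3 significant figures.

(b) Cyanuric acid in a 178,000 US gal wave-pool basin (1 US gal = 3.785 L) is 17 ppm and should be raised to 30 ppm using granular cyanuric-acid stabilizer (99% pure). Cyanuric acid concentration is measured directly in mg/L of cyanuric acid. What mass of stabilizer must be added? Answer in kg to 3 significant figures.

(a) Volume: 1370 m³ = 1,370,000 L.
(a) Moles of Na₂CO₃: 120,000 g ÷ 106 g/mol = 1132 mol → 2264 eq of alkalinity.
(a) As CaCO₃: 2264 eq × 50 g/eq = 113,200 g.
(a) Rise: 113,200 g / 1,370,000 L × 1000 = 82.63 mg/L.

(b) Volume: 178,000 US gal × 3.785 L/gal = 673,730 L.
(b) CYA to add: (30 − 17) = 13 mg/L × 673,730 L = 8758 g cyanuric acid.
(b) At 99% purity: 8758 / 0.99 = 8847 g product.

(a) 82.6 ppm; (b) 8.85 kg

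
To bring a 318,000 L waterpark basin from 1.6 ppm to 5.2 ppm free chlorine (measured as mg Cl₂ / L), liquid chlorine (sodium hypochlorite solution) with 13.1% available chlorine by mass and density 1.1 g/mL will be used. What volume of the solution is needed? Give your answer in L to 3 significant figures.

7.94 L

Chlorine deficit: 5.2 − 1.6 = 3.6 ppm = 3.6 mg/L as Cl₂.
Cl₂ equivalent needed: 3.6 mg/L × 318,000 L = 1,145,000 mg = 1145 g.
Product at 13.1% available chlorine: 1145 / 0.131 = 8739 g.
Volume at density 1.1 g/mL: 8739 g ÷ 1.1 g/mL = 7944 mL.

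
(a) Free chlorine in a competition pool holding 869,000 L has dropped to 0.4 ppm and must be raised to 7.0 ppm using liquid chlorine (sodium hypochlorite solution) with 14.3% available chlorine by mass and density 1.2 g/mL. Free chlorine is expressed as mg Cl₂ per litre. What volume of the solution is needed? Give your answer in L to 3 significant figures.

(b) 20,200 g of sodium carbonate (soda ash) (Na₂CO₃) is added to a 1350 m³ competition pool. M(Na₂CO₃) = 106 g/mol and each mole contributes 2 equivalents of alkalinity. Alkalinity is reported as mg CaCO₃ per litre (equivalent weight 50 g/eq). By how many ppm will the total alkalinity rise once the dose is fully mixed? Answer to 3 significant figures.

(a) 33.4 L; (b) 14.1 ppm

(a) Chlorine deficit: 7.0 − 0.4 = 6.6 ppm = 6.6 mg/L as Cl₂.
(a) Cl₂ equivalent needed: 6.6 mg/L × 869,000 L = 5,735,000 mg = 5735 g.
(a) Product at 14.3% available chlorine: 5735 / 0.143 = 40,110 g.
(a) Volume at density 1.2 g/mL: 40,110 g ÷ 1.2 g/mL = 33,420 mL.

(b) Volume: 1350 m³ = 1,350,000 L.
(b) Moles of Na₂CO₃: 20,200 g ÷ 106 g/mol = 190.6 mol → 381.1 eq of alkalinity.
(b) As CaCO₃: 381.1 eq × 50 g/eq = 19,060 g.
(b) Rise: 19,060 g / 1,350,000 L × 1000 = 14.12 mg/L.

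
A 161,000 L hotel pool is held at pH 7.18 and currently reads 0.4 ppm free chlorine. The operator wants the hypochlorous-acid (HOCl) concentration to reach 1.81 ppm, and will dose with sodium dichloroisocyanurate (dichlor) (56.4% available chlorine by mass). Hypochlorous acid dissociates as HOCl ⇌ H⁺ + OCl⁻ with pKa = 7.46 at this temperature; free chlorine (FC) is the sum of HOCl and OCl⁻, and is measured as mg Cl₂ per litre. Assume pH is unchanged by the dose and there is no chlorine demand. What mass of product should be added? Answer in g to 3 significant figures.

674 g

[OCl⁻]/[HOCl] = 10^(pH − pKa) = 10^(7.18 − 7.46) = 0.5248; fraction as HOCl = 1/(1 + 0.5248) = 0.6558.
Free chlorine required for 1.81 ppm HOCl: 1.81 / 0.6558 = 2.76 ppm.
FC to add: 2.76 − 0.4 = 2.36 mg/L as Cl₂.
Cl₂ equivalent: 2.36 mg/L × 161,000 L = 379.9 g.
Product at 56.4% available Cl: 379.9 / 0.564 = 673.7 g.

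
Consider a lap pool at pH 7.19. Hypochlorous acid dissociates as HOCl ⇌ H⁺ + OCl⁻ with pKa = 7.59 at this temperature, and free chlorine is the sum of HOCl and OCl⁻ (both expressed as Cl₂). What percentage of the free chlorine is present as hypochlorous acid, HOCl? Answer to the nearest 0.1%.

[OCl⁻]/[HOCl] = 10^(pH − pKa) = 10^(7.19 − 7.59) = 10^-0.40 = 0.3981.
Fraction as HOCl = 1 / (1 + 0.3981) = 0.7153.

71.5%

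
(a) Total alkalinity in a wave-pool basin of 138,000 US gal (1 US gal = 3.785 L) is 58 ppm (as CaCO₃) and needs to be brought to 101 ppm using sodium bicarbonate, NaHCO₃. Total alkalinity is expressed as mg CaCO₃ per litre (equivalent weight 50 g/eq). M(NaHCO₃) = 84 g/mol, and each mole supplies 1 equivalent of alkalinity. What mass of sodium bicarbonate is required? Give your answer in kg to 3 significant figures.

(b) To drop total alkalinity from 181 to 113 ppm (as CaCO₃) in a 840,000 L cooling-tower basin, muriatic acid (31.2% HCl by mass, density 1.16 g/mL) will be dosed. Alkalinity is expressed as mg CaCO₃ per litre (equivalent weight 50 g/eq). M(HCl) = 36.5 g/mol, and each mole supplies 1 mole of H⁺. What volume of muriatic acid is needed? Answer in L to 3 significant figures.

(a) 37.7 kg; (b) 115 L

(a) Volume: 138,000 US gal × 3.785 L/gal = 522,330 L.
(a) Alkalinity to add: (101 − 58) = 43 mg/L as CaCO₃ × 522,330 L = 22,460 g as CaCO₃.
(a) Equivalents: 22,460 g ÷ 50 g/eq = 449.2 eq.
(a) NaHCO₃ supplies 1 eq per mole → 449.2 mol.
(a) Mass: 449.2 mol × 84 g/mol = 37,730 g.

(b) Alkalinity to neutralize: (181 − 113) = 68 mg/L as CaCO₃ × 840,000 L = 57,120 g as CaCO₃.
(b) Equivalents of H⁺ required: 57,120 ÷ 50 g/eq = 1142 eq = 1142 mol HCl.
(b) Mass of HCl: 1142 × 36.5 = 41,700 g.
(b) Mass of 31.2% solution: 41,700 / 0.312 = 133,600 g.
(b) Volume: 133,600 g ÷ 1.16 g/mL = 115,200 mL.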